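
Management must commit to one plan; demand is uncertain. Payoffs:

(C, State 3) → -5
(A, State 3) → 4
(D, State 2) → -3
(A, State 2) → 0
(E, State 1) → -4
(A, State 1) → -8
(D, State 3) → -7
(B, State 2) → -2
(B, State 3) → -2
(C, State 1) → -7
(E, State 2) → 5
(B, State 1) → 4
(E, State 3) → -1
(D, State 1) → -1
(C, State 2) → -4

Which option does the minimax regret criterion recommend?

Column bests: State 1=4, State 2=5, State 3=4.
A regrets: 12, 5, 0 → max 12
B regrets: 0, 7, 6 → max 7
C regrets: 11, 9, 9 → max 11
D regrets: 5, 8, 11 → max 11
E regrets: 8, 0, 5 → max 8
Smallest max regret = 7 → B.

B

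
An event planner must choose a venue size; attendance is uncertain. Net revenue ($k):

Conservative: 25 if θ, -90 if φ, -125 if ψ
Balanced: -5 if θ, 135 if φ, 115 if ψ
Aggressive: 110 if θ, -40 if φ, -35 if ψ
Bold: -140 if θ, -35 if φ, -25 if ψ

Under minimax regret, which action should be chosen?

Column bests: θ=110, φ=135, ψ=115.
Conservative regrets: 85, 225, 240 → max 240
Balanced regrets: 115, 0, 0 → max 115
Aggressive regrets: 0, 175, 150 → max 175
Bold regrets: 250, 170, 140 → max 250
Smallest max regret = 115 → Balanced.

Balanced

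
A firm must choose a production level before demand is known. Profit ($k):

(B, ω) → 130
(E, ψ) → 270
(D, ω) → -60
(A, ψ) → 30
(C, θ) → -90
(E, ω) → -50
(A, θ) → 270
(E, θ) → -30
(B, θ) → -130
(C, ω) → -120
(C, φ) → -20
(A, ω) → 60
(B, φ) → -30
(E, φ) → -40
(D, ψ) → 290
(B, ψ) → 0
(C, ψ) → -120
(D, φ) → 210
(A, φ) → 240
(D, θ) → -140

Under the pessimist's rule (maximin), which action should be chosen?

Row minima: A=30, B=-130, C=-120, D=-140, E=-50
Best worst-case = 30 → A.

A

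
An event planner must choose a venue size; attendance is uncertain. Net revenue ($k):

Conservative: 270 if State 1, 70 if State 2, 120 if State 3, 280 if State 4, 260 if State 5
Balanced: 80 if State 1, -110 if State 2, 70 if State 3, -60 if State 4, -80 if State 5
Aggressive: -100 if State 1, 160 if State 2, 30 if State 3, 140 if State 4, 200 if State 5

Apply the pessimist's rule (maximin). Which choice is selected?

Conservative

Row minima: Conservative=70, Balanced=-110, Aggressive=-100
Best worst-case = 70 → Conservative.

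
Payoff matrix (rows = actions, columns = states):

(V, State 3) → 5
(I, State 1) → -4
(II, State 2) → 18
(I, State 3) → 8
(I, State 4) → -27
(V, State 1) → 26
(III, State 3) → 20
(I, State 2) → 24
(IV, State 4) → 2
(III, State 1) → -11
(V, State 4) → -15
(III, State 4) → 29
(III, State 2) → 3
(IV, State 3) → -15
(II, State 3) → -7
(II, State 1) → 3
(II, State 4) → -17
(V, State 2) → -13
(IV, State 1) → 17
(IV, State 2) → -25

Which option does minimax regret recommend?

III

Column bests: State 1=26, State 2=24, State 3=20, State 4=29.
I regrets: 30, 0, 12, 56 → max 56
II regrets: 23, 6, 27, 46 → max 46
III regrets: 37, 21, 0, 0 → max 37
IV regrets: 9, 49, 35, 27 → max 49
V regrets: 0, 37, 15, 44 → max 44
Smallest max regret = 37 → III.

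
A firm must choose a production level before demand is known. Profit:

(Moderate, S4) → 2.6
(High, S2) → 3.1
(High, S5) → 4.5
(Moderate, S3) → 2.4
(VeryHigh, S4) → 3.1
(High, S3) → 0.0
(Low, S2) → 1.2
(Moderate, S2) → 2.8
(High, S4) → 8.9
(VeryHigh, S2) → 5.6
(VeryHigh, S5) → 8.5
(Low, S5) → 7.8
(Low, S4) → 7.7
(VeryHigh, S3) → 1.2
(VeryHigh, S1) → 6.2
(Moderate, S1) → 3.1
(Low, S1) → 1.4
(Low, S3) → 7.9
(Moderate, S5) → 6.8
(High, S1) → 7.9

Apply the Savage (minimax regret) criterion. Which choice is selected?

Column bests: S1=7.9, S2=5.6, S3=7.9, S4=8.9, S5=8.5.
Low regrets: 6.5, 4.4, 0.0, 1.2, 0.7 → max 6.5
Moderate regrets: 4.8, 2.8, 5.5, 6.3, 1.7 → max 6.3
High regrets: 0.0, 2.5, 7.9, 0.0, 4.0 → max 7.9
VeryHigh regrets: 1.7, 0.0, 6.7, 5.8, 0.0 → max 6.7
Smallest max regret = 6.3 → Moderate.

Moderate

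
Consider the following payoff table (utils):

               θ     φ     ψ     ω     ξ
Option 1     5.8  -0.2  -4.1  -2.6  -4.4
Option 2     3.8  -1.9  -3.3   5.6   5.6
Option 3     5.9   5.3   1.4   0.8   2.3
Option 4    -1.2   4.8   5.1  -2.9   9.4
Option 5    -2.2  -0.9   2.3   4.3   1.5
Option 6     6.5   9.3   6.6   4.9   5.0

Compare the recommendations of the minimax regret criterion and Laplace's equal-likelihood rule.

minimax regret → Option 6; laplace → Option 6 (agree)

Column bests: θ=6.5, φ=9.3, ψ=6.6, ω=5.6, ξ=9.4.
Option 1 regrets: 0.7, 9.5, 10.7, 8.2, 13.8 → max 13.8
Option 2 regrets: 2.7, 11.2, 9.9, 0.0, 3.8 → max 11.2
Option 3 regrets: 0.6, 4.0, 5.2, 4.8, 7.1 → max 7.1
Option 4 regrets: 7.7, 4.5, 1.5, 8.5, 0.0 → max 8.5
Option 5 regrets: 8.7, 10.2, 4.3, 1.3, 7.9 → max 10.2
Option 6 regrets: 0.0, 0.0, 0.0, 0.7, 4.4 → max 4.4
Smallest max regret = 4.4 → Option 6.
Row averages: Option 1=-1.1, Option 2=1.96, Option 3=3.14, Option 4=3.04, Option 5=1, Option 6=6.46
Highest average = 6.46 → Option 6.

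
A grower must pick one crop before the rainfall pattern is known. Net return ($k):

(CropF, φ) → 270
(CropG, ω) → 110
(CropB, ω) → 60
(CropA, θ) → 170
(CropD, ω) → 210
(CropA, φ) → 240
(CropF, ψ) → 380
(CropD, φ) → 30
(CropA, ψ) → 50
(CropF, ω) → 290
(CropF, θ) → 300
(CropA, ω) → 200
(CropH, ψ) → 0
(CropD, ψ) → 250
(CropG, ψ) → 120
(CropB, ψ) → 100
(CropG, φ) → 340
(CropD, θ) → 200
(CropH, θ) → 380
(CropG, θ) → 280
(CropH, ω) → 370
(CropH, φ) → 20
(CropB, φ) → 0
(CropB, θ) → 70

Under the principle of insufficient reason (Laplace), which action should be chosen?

CropF

Row averages: CropG=212.5, CropH=192.5, CropD=172.5, CropB=57.5, CropF=310, CropA=165
Highest average = 310 → CropF.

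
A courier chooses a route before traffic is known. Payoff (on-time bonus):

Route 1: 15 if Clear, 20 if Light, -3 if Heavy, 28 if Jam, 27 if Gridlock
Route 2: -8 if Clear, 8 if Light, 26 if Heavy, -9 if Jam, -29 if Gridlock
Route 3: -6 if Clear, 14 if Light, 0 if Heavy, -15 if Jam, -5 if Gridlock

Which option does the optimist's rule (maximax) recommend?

Route 1

Row maxima: Route 1=28, Route 2=26, Route 3=14
Best best-case = 28 → Route 1.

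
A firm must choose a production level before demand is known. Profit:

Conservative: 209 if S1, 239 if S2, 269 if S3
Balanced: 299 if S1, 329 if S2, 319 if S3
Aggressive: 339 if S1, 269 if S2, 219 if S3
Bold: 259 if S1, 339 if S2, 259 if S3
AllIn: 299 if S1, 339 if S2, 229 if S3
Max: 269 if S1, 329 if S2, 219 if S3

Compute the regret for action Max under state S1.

Best payoff under S1 is 339.
Regret = 339 − 269 = 70.

70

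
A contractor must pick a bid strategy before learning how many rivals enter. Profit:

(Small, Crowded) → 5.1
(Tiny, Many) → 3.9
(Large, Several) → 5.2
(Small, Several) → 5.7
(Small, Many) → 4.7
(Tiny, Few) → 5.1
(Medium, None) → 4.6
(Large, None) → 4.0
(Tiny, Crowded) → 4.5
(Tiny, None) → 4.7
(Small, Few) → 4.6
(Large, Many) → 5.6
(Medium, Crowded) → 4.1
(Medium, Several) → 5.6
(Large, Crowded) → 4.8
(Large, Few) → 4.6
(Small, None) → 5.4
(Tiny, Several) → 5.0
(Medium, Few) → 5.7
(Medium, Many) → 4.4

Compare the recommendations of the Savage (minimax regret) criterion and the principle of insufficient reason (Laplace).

Column bests: None=5.4, Few=5.7, Several=5.7, Many=5.6, Crowded=5.1.
Tiny regrets: 0.7, 0.6, 0.7, 1.7, 0.6 → max 1.7
Small regrets: 0.0, 1.1, 0.0, 0.9, 0.0 → max 1.1
Medium regrets: 0.8, 0.0, 0.1, 1.2, 1.0 → max 1.2
Large regrets: 1.4, 1.1, 0.5, 0.0, 0.3 → max 1.4
Smallest max regret = 1.1 → Small.
Row averages: Tiny=4.64, Small=5.1, Medium=4.88, Large=4.84
Highest average = 5.1 → Small.

minimax regret → Small; laplace → Small (agree)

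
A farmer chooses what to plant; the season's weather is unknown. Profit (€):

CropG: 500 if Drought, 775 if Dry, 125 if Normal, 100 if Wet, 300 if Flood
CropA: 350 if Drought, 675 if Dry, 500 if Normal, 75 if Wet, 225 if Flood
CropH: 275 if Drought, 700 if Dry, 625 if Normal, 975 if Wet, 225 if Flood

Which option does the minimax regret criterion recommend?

CropH

Column bests: Drought=500, Dry=775, Normal=625, Wet=975, Flood=300.
CropG regrets: 0, 0, 500, 875, 0 → max 875
CropA regrets: 150, 100, 125, 900, 75 → max 900
CropH regrets: 225, 75, 0, 0, 75 → max 225
Smallest max regret = 225 → CropH.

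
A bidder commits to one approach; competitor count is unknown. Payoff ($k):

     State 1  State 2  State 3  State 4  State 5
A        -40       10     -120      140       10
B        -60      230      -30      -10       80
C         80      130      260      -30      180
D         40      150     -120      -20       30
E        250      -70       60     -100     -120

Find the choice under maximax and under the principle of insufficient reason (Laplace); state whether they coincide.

maximax → C; laplace → C (agree)

Row maxima: A=140, B=230, C=260, D=150, E=250
Best best-case = 260 → C.
Row averages: A=0, B=42, C=124, D=16, E=4
Highest average = 124 → C.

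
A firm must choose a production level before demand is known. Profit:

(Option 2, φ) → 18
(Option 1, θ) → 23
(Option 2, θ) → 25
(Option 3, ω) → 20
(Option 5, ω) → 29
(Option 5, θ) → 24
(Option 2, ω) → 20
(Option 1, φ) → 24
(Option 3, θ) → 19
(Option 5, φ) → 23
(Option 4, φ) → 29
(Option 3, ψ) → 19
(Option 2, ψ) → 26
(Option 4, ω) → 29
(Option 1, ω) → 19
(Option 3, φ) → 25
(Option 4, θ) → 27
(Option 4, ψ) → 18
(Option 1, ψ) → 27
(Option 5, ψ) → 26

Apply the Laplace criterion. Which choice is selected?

Option 4

Row averages: Option 1=23.25, Option 2=22.25, Option 3=20.75, Option 4=25.75, Option 5=25.5
Highest average = 25.75 → Option 4.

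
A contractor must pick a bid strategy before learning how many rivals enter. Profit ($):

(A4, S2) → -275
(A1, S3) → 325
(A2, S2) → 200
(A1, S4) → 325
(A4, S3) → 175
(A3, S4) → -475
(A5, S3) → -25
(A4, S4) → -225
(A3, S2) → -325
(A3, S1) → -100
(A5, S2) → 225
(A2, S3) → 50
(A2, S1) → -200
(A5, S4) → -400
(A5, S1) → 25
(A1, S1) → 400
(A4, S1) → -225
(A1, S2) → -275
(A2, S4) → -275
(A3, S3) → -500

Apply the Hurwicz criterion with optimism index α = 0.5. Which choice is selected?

A1: 0.5·400 + 0.5·(-275) = 62.5
A2: 0.5·200 + 0.5·(-275) = -37.5
A3: 0.5·(-100) + 0.5·(-500) = -300
A4: 0.5·175 + 0.5·(-275) = -50
A5: 0.5·225 + 0.5·(-400) = -87.5
Highest Hurwicz score = 62.5 → A1.

A1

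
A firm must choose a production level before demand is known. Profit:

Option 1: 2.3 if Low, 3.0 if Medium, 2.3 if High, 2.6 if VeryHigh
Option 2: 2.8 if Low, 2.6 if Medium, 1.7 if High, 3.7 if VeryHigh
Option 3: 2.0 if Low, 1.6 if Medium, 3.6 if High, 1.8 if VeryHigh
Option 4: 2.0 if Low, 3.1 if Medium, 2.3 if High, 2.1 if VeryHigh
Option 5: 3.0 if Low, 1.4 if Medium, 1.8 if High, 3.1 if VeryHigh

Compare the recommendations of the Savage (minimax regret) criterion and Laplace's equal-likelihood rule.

minimax regret → Option 1; laplace → Option 2 (disagree)

Column bests: Low=3.0, Medium=3.1, High=3.6, VeryHigh=3.7.
Option 1 regrets: 0.7, 0.1, 1.3, 1.1 → max 1.3
Option 2 regrets: 0.2, 0.5, 1.9, 0.0 → max 1.9
Option 3 regrets: 1.0, 1.5, 0.0, 1.9 → max 1.9
Option 4 regrets: 1.0, 0.0, 1.3, 1.6 → max 1.6
Option 5 regrets: 0.0, 1.7, 1.8, 0.6 → max 1.8
Smallest max regret = 1.3 → Option 1.
Row averages: Option 1=2.55, Option 2=2.7, Option 3=2.25, Option 4=2.375, Option 5=2.325
Highest average = 2.7 → Option 2.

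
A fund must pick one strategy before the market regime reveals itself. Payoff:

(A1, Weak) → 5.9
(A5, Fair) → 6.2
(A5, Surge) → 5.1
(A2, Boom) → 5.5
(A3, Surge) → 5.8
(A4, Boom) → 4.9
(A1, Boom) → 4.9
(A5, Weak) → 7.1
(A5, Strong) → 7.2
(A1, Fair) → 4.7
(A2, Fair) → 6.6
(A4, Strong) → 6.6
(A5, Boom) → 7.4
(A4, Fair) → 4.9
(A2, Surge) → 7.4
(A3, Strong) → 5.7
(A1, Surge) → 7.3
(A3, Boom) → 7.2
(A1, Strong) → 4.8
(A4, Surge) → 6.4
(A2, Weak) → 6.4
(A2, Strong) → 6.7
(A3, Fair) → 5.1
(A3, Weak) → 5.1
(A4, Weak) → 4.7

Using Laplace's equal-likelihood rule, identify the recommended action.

A5

Row averages: A1=5.52, A2=6.52, A3=5.78, A4=5.5, A5=6.6
Highest average = 6.6 → A5.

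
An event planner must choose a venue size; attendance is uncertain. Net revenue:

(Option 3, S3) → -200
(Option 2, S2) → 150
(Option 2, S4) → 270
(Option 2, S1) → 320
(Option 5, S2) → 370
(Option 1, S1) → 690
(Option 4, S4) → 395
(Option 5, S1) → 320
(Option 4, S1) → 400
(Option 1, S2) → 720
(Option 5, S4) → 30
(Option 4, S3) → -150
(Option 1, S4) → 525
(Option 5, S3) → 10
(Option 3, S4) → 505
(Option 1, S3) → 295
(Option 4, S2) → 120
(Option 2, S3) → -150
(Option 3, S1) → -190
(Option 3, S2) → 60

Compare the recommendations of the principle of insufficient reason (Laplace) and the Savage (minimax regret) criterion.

Row averages: Option 1=557.5, Option 2=147.5, Option 3=43.75, Option 4=191.25, Option 5=182.5
Highest average = 557.5 → Option 1.
Column bests: S1=690, S2=720, S3=295, S4=525.
Option 1 regrets: 0, 0, 0, 0 → max 0
Option 2 regrets: 370, 570, 445, 255 → max 570
Option 3 regrets: 880, 660, 495, 20 → max 880
Option 4 regrets: 290, 600, 445, 130 → max 600
Option 5 regrets: 370, 350, 285, 495 → max 495
Smallest max regret = 0 → Option 1.

laplace → Option 1; minimax regret → Option 1 (agree)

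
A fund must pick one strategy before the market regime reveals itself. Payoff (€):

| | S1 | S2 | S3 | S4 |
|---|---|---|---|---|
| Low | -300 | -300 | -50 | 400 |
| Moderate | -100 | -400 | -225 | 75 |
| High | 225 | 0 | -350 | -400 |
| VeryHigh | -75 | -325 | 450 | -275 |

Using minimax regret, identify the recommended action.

Column bests: S1=225, S2=0, S3=450, S4=400.
Low regrets: 525, 300, 500, 0 → max 525
Moderate regrets: 325, 400, 675, 325 → max 675
High regrets: 0, 0, 800, 800 → max 800
VeryHigh regrets: 300, 325, 0, 675 → max 675
Smallest max regret = 525 → Low.

Low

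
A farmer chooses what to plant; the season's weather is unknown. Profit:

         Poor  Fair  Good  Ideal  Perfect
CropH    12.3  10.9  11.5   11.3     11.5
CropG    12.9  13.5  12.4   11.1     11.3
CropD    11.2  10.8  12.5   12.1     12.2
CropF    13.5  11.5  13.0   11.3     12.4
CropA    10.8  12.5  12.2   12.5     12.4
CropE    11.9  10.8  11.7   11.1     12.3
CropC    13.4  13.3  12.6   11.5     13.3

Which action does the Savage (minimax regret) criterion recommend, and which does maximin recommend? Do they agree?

Column bests: Poor=13.5, Fair=13.5, Good=13.0, Ideal=12.5, Perfect=13.3.
CropH regrets: 1.2, 2.6, 1.5, 1.2, 1.8 → max 2.6
CropG regrets: 0.6, 0.0, 0.6, 1.4, 2.0 → max 2.0
CropD regrets: 2.3, 2.7, 0.5, 0.4, 1.1 → max 2.7
CropF regrets: 0.0, 2.0, 0.0, 1.2, 0.9 → max 2.0
CropA regrets: 2.7, 1.0, 0.8, 0.0, 0.9 → max 2.7
CropE regrets: 1.6, 2.7, 1.3, 1.4, 1.0 → max 2.7
CropC regrets: 0.1, 0.2, 0.4, 1.0, 0.0 → max 1.0
Smallest max regret = 1.0 → CropC.
Row minima: CropH=10.9, CropG=11.1, CropD=10.8, CropF=11.3, CropA=10.8, CropE=10.8, CropC=11.5
Best worst-case = 11.5 → CropC.

minimax regret → CropC; maximin → CropC (agree)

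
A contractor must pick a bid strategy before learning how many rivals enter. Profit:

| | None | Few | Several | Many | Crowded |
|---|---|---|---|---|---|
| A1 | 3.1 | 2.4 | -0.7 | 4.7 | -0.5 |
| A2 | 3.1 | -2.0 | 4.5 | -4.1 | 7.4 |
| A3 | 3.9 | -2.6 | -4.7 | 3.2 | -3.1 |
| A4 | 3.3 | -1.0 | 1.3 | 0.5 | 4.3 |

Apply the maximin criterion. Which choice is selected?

A1

Row minima: A1=-0.7, A2=-4.1, A3=-4.7, A4=-1.0
Best worst-case = -0.7 → A1.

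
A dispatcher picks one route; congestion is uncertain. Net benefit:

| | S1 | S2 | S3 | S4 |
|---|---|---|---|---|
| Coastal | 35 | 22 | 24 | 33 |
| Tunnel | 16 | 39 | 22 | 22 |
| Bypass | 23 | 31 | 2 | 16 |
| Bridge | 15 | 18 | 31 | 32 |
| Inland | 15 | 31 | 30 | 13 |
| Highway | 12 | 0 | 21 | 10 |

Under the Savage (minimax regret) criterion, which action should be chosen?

Column bests: S1=35, S2=39, S3=31, S4=33.
Coastal regrets: 0, 17, 7, 0 → max 17
Tunnel regrets: 19, 0, 9, 11 → max 19
Bypass regrets: 12, 8, 29, 17 → max 29
Bridge regrets: 20, 21, 0, 1 → max 21
Inland regrets: 20, 8, 1, 20 → max 20
Highway regrets: 23, 39, 10, 23 → max 39
Smallest max regret = 17 → Coastal.

Coastal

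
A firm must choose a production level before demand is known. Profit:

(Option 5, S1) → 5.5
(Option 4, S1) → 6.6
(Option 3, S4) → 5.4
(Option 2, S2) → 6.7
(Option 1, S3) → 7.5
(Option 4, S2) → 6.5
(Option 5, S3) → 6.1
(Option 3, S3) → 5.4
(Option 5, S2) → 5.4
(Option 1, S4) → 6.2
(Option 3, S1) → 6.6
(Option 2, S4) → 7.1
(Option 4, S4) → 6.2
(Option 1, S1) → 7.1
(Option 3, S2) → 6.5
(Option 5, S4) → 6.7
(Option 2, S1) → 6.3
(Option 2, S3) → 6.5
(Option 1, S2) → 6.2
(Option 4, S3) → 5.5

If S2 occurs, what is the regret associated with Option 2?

Best payoff under S2 is 6.7.
Regret = 6.7 − 6.7 = 0.0.

0.0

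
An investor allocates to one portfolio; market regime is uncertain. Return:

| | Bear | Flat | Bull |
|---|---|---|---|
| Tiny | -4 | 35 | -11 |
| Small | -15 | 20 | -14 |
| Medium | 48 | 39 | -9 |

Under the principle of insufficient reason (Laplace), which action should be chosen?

Row averages: Tiny=20/3, Small=-3, Medium=26
Highest average = 26 → Medium.

Medium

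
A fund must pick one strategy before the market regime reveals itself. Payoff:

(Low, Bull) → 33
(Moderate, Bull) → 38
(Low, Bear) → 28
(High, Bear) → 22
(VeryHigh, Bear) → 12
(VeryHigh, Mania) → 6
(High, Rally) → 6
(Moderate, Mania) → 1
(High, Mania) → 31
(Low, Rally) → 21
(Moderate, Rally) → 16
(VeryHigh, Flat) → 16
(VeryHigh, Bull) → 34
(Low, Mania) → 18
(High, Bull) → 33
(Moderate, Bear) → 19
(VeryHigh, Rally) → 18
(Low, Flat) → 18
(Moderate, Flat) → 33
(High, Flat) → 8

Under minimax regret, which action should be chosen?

Low

Column bests: Bear=28, Flat=33, Bull=38, Rally=21, Mania=31.
Low regrets: 0, 15, 5, 0, 13 → max 15
Moderate regrets: 9, 0, 0, 5, 30 → max 30
High regrets: 6, 25, 5, 15, 0 → max 25
VeryHigh regrets: 16, 17, 4, 3, 25 → max 25
Smallest max regret = 15 → Low.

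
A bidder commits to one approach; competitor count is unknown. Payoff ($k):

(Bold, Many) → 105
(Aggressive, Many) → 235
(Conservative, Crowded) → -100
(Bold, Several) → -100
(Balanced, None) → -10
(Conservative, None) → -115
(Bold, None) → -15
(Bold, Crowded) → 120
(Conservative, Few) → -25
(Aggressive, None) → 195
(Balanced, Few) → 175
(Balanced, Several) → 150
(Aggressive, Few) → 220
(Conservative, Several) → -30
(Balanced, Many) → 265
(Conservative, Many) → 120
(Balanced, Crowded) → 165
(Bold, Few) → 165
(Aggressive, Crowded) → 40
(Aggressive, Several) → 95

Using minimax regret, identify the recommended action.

Column bests: None=195, Few=220, Several=150, Many=265, Crowded=165.
Conservative regrets: 310, 245, 180, 145, 265 → max 310
Balanced regrets: 205, 45, 0, 0, 0 → max 205
Aggressive regrets: 0, 0, 55, 30, 125 → max 125
Bold regrets: 210, 55, 250, 160, 45 → max 250
Smallest max regret = 125 → Aggressive.

Aggressive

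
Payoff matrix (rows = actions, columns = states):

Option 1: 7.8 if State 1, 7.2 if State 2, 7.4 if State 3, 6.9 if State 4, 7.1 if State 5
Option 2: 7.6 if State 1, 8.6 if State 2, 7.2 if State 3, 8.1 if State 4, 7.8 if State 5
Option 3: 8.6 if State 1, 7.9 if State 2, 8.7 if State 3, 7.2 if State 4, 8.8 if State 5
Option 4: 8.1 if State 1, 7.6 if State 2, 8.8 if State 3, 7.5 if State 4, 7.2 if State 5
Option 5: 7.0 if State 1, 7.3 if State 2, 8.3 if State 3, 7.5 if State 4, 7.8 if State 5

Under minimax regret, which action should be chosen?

Column bests: State 1=8.6, State 2=8.6, State 3=8.8, State 4=8.1, State 5=8.8.
Option 1 regrets: 0.8, 1.4, 1.4, 1.2, 1.7 → max 1.7
Option 2 regrets: 1.0, 0.0, 1.6, 0.0, 1.0 → max 1.6
Option 3 regrets: 0.0, 0.7, 0.1, 0.9, 0.0 → max 0.9
Option 4 regrets: 0.5, 1.0, 0.0, 0.6, 1.6 → max 1.6
Option 5 regrets: 1.6, 1.3, 0.5, 0.6, 1.0 → max 1.6
Smallest max regret = 0.9 → Option 3.

Option 3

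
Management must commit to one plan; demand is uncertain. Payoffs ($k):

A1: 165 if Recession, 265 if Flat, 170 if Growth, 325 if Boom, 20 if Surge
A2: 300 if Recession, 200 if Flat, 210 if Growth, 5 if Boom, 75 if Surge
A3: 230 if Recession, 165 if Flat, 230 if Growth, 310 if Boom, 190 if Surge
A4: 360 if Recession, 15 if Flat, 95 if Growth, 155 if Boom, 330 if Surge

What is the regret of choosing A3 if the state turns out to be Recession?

130

Best payoff under Recession is 360.
Regret = 360 − 230 = 130.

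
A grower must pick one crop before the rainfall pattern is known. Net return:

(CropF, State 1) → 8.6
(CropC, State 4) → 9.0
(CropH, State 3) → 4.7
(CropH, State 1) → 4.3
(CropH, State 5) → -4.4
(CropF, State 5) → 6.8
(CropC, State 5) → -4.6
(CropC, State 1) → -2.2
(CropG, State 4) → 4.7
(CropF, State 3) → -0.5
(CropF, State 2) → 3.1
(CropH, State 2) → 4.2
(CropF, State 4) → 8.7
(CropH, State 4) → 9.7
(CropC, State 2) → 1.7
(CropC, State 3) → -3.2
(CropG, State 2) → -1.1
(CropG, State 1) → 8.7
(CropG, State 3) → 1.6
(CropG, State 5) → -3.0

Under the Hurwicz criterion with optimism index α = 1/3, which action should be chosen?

CropF: 1/3·8.7 + 2/3·(-0.5) = 77/30
CropG: 1/3·8.7 + 2/3·(-3.0) = 0.9
CropC: 1/3·9.0 + 2/3·(-4.6) = -1/15
CropH: 1/3·9.7 + 2/3·(-4.4) = 0.3
Highest Hurwicz score = 77/30 → CropF.

CropF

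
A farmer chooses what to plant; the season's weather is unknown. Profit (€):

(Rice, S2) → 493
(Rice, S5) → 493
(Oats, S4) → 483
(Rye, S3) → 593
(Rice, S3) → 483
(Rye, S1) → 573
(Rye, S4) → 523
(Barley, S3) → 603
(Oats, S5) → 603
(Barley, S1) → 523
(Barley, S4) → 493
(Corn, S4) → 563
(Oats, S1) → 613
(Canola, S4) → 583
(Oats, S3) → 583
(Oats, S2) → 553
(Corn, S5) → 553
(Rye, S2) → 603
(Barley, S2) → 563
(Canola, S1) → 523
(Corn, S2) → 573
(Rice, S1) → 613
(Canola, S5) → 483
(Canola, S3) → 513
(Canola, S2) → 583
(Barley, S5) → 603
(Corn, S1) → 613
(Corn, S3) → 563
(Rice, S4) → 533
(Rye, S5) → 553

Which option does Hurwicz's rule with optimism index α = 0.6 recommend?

Corn

Corn: 0.6·613 + 0.4·553 = 589
Oats: 0.6·613 + 0.4·483 = 561
Barley: 0.6·603 + 0.4·493 = 559
Rye: 0.6·603 + 0.4·523 = 571
Rice: 0.6·613 + 0.4·483 = 561
Canola: 0.6·583 + 0.4·483 = 543
Highest Hurwicz score = 589 → Corn.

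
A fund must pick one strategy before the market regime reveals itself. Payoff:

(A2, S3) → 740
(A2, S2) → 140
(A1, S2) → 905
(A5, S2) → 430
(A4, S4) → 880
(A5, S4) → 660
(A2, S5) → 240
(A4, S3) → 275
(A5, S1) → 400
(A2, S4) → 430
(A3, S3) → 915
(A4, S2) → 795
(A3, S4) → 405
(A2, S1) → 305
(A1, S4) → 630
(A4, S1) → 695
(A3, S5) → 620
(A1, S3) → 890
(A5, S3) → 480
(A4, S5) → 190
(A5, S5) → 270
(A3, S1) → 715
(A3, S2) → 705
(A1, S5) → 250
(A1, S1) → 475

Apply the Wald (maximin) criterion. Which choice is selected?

Row minima: A1=250, A2=140, A3=405, A4=190, A5=270
Best worst-case = 405 → A3.

A3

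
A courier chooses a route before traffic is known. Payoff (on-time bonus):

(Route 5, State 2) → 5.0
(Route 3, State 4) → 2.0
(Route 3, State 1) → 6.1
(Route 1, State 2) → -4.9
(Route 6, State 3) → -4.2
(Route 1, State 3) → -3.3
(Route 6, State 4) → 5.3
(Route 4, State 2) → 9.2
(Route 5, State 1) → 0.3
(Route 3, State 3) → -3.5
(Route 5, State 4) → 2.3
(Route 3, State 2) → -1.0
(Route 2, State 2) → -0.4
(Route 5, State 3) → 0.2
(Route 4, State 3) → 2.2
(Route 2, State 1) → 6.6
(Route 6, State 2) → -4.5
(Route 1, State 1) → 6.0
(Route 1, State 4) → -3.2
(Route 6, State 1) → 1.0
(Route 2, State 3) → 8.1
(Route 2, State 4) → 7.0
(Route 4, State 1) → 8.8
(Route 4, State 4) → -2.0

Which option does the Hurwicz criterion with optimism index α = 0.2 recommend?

Route 2

Route 1: 0.2·6.0 + 0.8·(-4.9) = -2.72
Route 2: 0.2·8.1 + 0.8·(-0.4) = 1.3
Route 3: 0.2·6.1 + 0.8·(-3.5) = -1.58
Route 4: 0.2·9.2 + 0.8·(-2.0) = 0.24
Route 5: 0.2·5.0 + 0.8·0.2 = 1.16
Route 6: 0.2·5.3 + 0.8·(-4.5) = -2.54
Highest Hurwicz score = 1.3 → Route 2.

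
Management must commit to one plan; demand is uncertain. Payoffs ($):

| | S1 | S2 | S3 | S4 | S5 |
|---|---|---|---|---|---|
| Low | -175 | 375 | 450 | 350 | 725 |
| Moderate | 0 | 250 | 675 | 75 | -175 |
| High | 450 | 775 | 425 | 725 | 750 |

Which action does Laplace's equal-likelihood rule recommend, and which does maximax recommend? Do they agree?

laplace → High; maximax → High (agree)

Row averages: Low=345, Moderate=165, High=625
Highest average = 625 → High.
Row maxima: Low=725, Moderate=675, High=775
Best best-case = 775 → High.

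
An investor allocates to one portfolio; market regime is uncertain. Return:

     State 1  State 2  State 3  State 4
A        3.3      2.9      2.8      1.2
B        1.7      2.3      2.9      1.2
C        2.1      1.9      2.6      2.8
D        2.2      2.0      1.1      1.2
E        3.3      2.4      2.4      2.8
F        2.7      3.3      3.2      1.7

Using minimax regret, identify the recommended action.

Column bests: State 1=3.3, State 2=3.3, State 3=3.2, State 4=2.8.
A regrets: 0.0, 0.4, 0.4, 1.6 → max 1.6
B regrets: 1.6, 1.0, 0.3, 1.6 → max 1.6
C regrets: 1.2, 1.4, 0.6, 0.0 → max 1.4
D regrets: 1.1, 1.3, 2.1, 1.6 → max 2.1
E regrets: 0.0, 0.9, 0.8, 0.0 → max 0.9
F regrets: 0.6, 0.0, 0.0, 1.1 → max 1.1
Smallest max regret = 0.9 → E.

E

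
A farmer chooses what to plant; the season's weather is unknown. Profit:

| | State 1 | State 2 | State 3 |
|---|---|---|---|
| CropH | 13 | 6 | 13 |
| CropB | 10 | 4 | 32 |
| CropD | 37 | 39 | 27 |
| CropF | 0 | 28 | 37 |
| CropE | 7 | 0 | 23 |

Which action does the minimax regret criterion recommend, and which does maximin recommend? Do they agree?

Column bests: State 1=37, State 2=39, State 3=37.
CropH regrets: 24, 33, 24 → max 33
CropB regrets: 27, 35, 5 → max 35
CropD regrets: 0, 0, 10 → max 10
CropF regrets: 37, 11, 0 → max 37
CropE regrets: 30, 39, 14 → max 39
Smallest max regret = 10 → CropD.
Row minima: CropH=6, CropB=4, CropD=27, CropF=0, CropE=0
Best worst-case = 27 → CropD.

minimax regret → CropD; maximin → CropD (agree)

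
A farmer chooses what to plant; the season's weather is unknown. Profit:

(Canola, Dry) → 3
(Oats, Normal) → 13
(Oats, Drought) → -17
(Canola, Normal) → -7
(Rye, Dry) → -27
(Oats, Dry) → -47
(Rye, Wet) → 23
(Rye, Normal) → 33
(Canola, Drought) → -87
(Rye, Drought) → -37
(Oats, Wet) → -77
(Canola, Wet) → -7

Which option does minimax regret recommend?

Rye

Column bests: Drought=-17, Dry=3, Normal=33, Wet=23.
Rye regrets: 20, 30, 0, 0 → max 30
Oats regrets: 0, 50, 20, 100 → max 100
Canola regrets: 70, 0, 40, 30 → max 70
Smallest max regret = 30 → Rye.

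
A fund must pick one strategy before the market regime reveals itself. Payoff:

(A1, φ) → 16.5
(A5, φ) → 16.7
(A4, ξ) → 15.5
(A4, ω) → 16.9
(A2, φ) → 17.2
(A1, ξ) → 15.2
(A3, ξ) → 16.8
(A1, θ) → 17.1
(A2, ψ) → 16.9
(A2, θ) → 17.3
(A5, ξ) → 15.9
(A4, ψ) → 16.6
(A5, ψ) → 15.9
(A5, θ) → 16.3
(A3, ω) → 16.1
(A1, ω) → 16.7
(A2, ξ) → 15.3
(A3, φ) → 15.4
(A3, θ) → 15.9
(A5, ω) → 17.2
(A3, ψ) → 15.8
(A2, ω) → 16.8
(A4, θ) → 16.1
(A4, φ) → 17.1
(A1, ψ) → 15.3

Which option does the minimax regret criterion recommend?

A5

Column bests: θ=17.3, φ=17.2, ψ=16.9, ω=17.2, ξ=16.8.
A1 regrets: 0.2, 0.7, 1.6, 0.5, 1.6 → max 1.6
A2 regrets: 0.0, 0.0, 0.0, 0.4, 1.5 → max 1.5
A3 regrets: 1.4, 1.8, 1.1, 1.1, 0.0 → max 1.8
A4 regrets: 1.2, 0.1, 0.3, 0.3, 1.3 → max 1.3
A5 regrets: 1.0, 0.5, 1.0, 0.0, 0.9 → max 1.0
Smallest max regret = 1.0 → A5.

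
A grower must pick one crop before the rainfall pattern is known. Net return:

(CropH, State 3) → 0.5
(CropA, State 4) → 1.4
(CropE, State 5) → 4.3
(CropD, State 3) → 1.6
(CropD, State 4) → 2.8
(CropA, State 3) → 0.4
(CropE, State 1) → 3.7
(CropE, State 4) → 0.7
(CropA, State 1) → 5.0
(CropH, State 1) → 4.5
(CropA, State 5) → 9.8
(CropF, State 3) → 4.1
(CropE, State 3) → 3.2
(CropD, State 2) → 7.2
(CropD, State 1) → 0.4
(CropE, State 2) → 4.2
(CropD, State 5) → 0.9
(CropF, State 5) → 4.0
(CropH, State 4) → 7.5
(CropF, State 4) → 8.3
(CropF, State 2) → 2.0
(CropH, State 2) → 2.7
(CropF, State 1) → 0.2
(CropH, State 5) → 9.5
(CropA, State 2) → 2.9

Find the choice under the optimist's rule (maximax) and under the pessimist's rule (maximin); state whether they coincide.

maximax → CropA; maximin → CropE (disagree)

Row maxima: CropA=9.8, CropD=7.2, CropH=9.5, CropF=8.3, CropE=4.3
Best best-case = 9.8 → CropA.
Row minima: CropA=0.4, CropD=0.4, CropH=0.5, CropF=0.2, CropE=0.7
Best worst-case = 0.7 → CropE.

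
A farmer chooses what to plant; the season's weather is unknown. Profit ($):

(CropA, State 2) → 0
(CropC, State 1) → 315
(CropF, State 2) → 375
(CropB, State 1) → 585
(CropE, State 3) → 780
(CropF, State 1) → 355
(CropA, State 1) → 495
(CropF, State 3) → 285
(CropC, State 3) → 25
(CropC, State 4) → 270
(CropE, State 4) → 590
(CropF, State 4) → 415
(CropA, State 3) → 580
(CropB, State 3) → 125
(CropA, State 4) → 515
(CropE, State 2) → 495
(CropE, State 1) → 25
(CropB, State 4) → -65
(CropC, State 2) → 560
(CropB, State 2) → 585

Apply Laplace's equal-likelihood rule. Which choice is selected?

Row averages: CropC=292.5, CropA=397.5, CropE=472.5, CropB=307.5, CropF=357.5
Highest average = 472.5 → CropE.

CropE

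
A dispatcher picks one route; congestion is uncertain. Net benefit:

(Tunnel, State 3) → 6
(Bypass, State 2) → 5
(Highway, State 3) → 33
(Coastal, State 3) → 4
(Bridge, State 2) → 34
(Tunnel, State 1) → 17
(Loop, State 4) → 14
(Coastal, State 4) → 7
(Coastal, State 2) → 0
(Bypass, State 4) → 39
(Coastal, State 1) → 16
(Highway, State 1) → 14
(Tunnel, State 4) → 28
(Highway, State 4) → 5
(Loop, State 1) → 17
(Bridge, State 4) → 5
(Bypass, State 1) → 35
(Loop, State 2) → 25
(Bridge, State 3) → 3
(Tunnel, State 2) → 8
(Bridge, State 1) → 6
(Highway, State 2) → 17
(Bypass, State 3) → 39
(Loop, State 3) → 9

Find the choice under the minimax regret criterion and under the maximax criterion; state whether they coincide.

Column bests: State 1=35, State 2=34, State 3=39, State 4=39.
Tunnel regrets: 18, 26, 33, 11 → max 33
Coastal regrets: 19, 34, 35, 32 → max 35
Highway regrets: 21, 17, 6, 34 → max 34
Bypass regrets: 0, 29, 0, 0 → max 29
Loop regrets: 18, 9, 30, 25 → max 30
Bridge regrets: 29, 0, 36, 34 → max 36
Smallest max regret = 29 → Bypass.
Row maxima: Tunnel=28, Coastal=16, Highway=33, Bypass=39, Loop=25, Bridge=34
Best best-case = 39 → Bypass.

minimax regret → Bypass; maximax → Bypass (agree)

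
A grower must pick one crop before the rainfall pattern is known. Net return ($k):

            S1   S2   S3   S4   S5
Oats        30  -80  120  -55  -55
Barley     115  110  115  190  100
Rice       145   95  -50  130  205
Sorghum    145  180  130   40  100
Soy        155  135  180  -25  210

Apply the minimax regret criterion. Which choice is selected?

Barley

Column bests: S1=155, S2=180, S3=180, S4=190, S5=210.
Oats regrets: 125, 260, 60, 245, 265 → max 265
Barley regrets: 40, 70, 65, 0, 110 → max 110
Rice regrets: 10, 85, 230, 60, 5 → max 230
Sorghum regrets: 10, 0, 50, 150, 110 → max 150
Soy regrets: 0, 45, 0, 215, 0 → max 215
Smallest max regret = 110 → Barley.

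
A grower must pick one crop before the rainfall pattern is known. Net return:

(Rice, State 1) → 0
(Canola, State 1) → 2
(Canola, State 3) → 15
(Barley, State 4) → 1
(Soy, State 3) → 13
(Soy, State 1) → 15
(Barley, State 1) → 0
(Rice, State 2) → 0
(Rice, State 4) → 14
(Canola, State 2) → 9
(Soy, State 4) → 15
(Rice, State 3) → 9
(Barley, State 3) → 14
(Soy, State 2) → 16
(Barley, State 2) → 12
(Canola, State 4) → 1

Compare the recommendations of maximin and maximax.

maximin → Soy; maximax → Soy (agree)

Row minima: Soy=13, Canola=1, Barley=0, Rice=0
Best worst-case = 13 → Soy.
Row maxima: Soy=16, Canola=15, Barley=14, Rice=14
Best best-case = 16 → Soy.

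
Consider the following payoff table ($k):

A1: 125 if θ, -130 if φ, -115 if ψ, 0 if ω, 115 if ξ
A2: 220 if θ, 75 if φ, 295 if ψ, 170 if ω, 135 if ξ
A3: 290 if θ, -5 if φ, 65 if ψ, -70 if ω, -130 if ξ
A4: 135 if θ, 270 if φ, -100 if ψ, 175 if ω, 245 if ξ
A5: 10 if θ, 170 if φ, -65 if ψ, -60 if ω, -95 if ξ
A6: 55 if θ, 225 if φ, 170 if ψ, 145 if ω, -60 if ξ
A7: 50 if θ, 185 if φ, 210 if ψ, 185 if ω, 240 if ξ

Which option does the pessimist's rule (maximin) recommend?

A2

Row minima: A1=-130, A2=75, A3=-130, A4=-100, A5=-95, A6=-60, A7=50
Best worst-case = 75 → A2.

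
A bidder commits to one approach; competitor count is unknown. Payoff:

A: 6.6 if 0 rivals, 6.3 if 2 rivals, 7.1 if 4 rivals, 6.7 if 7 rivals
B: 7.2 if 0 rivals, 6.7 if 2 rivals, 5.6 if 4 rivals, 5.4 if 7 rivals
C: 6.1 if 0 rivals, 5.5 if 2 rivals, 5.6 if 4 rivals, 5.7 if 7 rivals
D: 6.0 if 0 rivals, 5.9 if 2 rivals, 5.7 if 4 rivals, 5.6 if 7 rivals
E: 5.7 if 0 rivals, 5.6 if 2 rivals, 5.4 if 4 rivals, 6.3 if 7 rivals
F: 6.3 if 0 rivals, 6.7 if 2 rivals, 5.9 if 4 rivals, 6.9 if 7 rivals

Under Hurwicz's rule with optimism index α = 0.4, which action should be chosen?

A: 0.4·7.1 + 0.6·6.3 = 6.62
B: 0.4·7.2 + 0.6·5.4 = 6.12
C: 0.4·6.1 + 0.6·5.5 = 5.74
D: 0.4·6.0 + 0.6·5.6 = 5.76
E: 0.4·6.3 + 0.6·5.4 = 5.76
F: 0.4·6.9 + 0.6·5.9 = 6.3
Highest Hurwicz score = 6.62 → A.

A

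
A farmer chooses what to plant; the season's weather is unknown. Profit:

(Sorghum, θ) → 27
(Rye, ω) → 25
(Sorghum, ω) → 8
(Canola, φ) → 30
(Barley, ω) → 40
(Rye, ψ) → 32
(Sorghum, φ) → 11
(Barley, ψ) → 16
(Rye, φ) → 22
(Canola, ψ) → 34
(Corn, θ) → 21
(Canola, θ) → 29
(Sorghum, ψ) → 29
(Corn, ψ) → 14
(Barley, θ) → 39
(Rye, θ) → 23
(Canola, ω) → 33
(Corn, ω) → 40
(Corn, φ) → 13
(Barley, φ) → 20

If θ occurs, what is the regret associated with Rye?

16

Best payoff under θ is 39.
Regret = 39 − 23 = 16.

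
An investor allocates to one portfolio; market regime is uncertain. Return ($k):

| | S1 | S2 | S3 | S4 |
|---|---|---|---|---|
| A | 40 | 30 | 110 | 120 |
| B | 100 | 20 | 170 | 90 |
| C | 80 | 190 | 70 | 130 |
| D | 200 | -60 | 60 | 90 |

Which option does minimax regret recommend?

C

Column bests: S1=200, S2=190, S3=170, S4=130.
A regrets: 160, 160, 60, 10 → max 160
B regrets: 100, 170, 0, 40 → max 170
C regrets: 120, 0, 100, 0 → max 120
D regrets: 0, 250, 110, 40 → max 250
Smallest max regret = 120 → C.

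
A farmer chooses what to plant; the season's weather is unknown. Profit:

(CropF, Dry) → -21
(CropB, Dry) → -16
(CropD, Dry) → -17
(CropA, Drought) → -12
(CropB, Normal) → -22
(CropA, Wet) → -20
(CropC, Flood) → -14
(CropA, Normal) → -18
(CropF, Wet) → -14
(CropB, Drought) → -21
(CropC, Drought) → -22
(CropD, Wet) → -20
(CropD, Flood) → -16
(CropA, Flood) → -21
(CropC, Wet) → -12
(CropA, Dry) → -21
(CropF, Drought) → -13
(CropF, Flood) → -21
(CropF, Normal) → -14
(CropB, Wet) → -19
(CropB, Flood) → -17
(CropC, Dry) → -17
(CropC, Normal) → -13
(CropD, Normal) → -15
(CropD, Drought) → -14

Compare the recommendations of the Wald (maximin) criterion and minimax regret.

maximin → CropD; minimax regret → CropF (disagree)

Row minima: CropF=-21, CropA=-21, CropB=-22, CropC=-22, CropD=-20
Best worst-case = -20 → CropD.
Column bests: Drought=-12, Dry=-16, Normal=-13, Wet=-12, Flood=-14.
CropF regrets: 1, 5, 1, 2, 7 → max 7
CropA regrets: 0, 5, 5, 8, 7 → max 8
CropB regrets: 9, 0, 9, 7, 3 → max 9
CropC regrets: 10, 1, 0, 0, 0 → max 10
CropD regrets: 2, 1, 2, 8, 2 → max 8
Smallest max regret = 7 → CropF.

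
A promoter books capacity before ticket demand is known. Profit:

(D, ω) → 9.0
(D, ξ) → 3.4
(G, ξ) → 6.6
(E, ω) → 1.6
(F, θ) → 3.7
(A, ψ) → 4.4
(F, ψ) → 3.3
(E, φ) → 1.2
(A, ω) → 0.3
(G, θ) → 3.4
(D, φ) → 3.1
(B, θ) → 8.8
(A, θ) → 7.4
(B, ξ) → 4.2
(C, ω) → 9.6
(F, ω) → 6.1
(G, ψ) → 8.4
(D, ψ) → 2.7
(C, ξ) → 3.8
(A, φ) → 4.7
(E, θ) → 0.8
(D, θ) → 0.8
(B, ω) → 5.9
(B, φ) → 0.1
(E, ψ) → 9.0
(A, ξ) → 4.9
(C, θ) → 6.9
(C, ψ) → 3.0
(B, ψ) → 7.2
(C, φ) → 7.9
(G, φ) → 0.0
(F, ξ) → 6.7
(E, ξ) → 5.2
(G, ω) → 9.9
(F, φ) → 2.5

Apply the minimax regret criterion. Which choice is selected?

Column bests: θ=8.8, φ=7.9, ψ=9.0, ω=9.9, ξ=6.7.
A regrets: 1.4, 3.2, 4.6, 9.6, 1.8 → max 9.6
B regrets: 0.0, 7.8, 1.8, 4.0, 2.5 → max 7.8
C regrets: 1.9, 0.0, 6.0, 0.3, 2.9 → max 6.0
D regrets: 8.0, 4.8, 6.3, 0.9, 3.3 → max 8.0
E regrets: 8.0, 6.7, 0.0, 8.3, 1.5 → max 8.3
F regrets: 5.1, 5.4, 5.7, 3.8, 0.0 → max 5.7
G regrets: 5.4, 7.9, 0.6, 0.0, 0.1 → max 7.9
Smallest max regret = 5.7 → F.

F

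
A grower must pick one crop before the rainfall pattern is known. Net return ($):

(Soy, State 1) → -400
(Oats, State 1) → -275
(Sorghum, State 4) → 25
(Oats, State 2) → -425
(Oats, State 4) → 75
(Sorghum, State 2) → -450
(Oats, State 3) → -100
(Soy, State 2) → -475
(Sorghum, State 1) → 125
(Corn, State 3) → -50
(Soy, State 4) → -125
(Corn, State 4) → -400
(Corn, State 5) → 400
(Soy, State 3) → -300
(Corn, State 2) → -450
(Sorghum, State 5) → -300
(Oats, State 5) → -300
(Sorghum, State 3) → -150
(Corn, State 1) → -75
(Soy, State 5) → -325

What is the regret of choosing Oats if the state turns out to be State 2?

Best payoff under State 2 is -425.
Regret = -425 − (-425) = 0.

0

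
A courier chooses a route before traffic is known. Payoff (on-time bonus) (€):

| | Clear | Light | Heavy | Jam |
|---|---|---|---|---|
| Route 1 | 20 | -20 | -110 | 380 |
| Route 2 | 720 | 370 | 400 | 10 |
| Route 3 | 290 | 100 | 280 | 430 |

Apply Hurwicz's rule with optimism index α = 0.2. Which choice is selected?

Route 1: 0.2·380 + 0.8·(-110) = -12
Route 2: 0.2·720 + 0.8·10 = 152
Route 3: 0.2·430 + 0.8·100 = 166
Highest Hurwicz score = 166 → Route 3.

Route 3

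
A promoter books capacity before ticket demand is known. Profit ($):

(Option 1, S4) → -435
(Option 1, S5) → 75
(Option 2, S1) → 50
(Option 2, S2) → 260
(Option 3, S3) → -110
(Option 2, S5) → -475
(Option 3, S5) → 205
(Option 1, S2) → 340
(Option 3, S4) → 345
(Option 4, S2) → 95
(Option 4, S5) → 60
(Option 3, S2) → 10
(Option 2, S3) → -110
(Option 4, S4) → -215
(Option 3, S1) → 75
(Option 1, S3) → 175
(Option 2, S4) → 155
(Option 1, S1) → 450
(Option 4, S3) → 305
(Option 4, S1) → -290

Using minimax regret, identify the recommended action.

Column bests: S1=450, S2=340, S3=305, S4=345, S5=205.
Option 1 regrets: 0, 0, 130, 780, 130 → max 780
Option 2 regrets: 400, 80, 415, 190, 680 → max 680
Option 3 regrets: 375, 330, 415, 0, 0 → max 415
Option 4 regrets: 740, 245, 0, 560, 145 → max 740
Smallest max regret = 415 → Option 3.

Option 3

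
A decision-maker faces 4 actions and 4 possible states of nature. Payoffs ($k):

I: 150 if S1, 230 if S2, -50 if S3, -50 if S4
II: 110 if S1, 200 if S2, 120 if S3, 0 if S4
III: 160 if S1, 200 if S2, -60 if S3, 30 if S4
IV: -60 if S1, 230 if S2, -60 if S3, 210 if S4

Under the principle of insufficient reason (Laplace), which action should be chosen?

II

Row averages: I=70, II=107.5, III=82.5, IV=80
Highest average = 107.5 → II.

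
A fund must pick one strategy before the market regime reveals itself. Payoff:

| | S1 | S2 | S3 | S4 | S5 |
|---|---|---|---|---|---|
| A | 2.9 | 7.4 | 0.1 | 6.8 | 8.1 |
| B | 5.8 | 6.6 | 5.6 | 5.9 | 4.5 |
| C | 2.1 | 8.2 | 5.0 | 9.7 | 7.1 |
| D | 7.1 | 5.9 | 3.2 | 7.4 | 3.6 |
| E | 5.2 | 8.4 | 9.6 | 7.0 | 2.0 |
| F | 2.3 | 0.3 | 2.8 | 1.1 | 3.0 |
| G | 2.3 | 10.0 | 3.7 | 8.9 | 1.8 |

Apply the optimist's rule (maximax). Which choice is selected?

G

Row maxima: A=8.1, B=6.6, C=9.7, D=7.4, E=9.6, F=3.0, G=10.0
Best best-case = 10.0 → G.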